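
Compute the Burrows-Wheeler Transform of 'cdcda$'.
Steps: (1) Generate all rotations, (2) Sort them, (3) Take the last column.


Rotations (sorted):
  0: $cdcda -> last char: a
  1: a$cdcd -> last char: d
  2: cda$cd -> last char: d
  3: cdcda$ -> last char: $
  4: da$cdc -> last char: c
  5: dcda$c -> last char: c


BWT = add$cc


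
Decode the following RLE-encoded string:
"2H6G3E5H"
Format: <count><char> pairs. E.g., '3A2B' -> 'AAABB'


Expanding each <count><char> pair:
  2H -> 'HH'
  6G -> 'GGGGGG'
  3E -> 'EEE'
  5H -> 'HHHHH'

Decoded = HHGGGGGGEEEHHHHH


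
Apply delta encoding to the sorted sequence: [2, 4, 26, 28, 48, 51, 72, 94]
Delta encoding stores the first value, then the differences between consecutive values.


First value: 2
Deltas:
  4 - 2 = 2
  26 - 4 = 22
  28 - 26 = 2
  48 - 28 = 20
  51 - 48 = 3
  72 - 51 = 21
  94 - 72 = 22


Delta encoded: [2, 2, 22, 2, 20, 3, 21, 22]


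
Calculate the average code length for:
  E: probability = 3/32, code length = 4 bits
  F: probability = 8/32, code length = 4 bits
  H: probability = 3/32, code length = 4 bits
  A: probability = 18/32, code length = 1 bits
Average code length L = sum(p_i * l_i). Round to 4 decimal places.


Weighted contributions p_i * l_i:
  E: (3/32) * 4 = 12/32
  F: (8/32) * 4 = 32/32
  H: (3/32) * 4 = 12/32
  A: (18/32) * 1 = 18/32
Sum = (12 + 32 + 12 + 18)/32 = 74/32

L = 74/32 = 2.3125 bits/symbol


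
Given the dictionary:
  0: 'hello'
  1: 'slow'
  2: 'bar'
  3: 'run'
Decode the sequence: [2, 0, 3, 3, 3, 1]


Look up each index in the dictionary:
  2 -> 'bar'
  0 -> 'hello'
  3 -> 'run'
  3 -> 'run'
  3 -> 'run'
  1 -> 'slow'

Decoded: "bar hello run run run slow"


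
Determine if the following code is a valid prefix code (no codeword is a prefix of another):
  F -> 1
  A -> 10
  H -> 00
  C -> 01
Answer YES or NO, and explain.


Checking each pair (does one codeword prefix another?):
  F='1' vs A='10': prefix -- VIOLATION

NO -- this is NOT a valid prefix code. F (1) is a prefix of A (10).


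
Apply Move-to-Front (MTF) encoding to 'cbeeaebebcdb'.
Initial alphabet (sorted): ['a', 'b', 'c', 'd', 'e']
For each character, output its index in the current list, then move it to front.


MTF encoding:
'c': index 2 in ['a', 'b', 'c', 'd', 'e'] -> ['c', 'a', 'b', 'd', 'e']
'b': index 2 in ['c', 'a', 'b', 'd', 'e'] -> ['b', 'c', 'a', 'd', 'e']
'e': index 4 in ['b', 'c', 'a', 'd', 'e'] -> ['e', 'b', 'c', 'a', 'd']
'e': index 0 in ['e', 'b', 'c', 'a', 'd'] -> ['e', 'b', 'c', 'a', 'd']
'a': index 3 in ['e', 'b', 'c', 'a', 'd'] -> ['a', 'e', 'b', 'c', 'd']
'e': index 1 in ['a', 'e', 'b', 'c', 'd'] -> ['e', 'a', 'b', 'c', 'd']
'b': index 2 in ['e', 'a', 'b', 'c', 'd'] -> ['b', 'e', 'a', 'c', 'd']
'e': index 1 in ['b', 'e', 'a', 'c', 'd'] -> ['e', 'b', 'a', 'c', 'd']
'b': index 1 in ['e', 'b', 'a', 'c', 'd'] -> ['b', 'e', 'a', 'c', 'd']
'c': index 3 in ['b', 'e', 'a', 'c', 'd'] -> ['c', 'b', 'e', 'a', 'd']
'd': index 4 in ['c', 'b', 'e', 'a', 'd'] -> ['d', 'c', 'b', 'e', 'a']
'b': index 2 in ['d', 'c', 'b', 'e', 'a'] -> ['b', 'd', 'c', 'e', 'a']


Output: [2, 2, 4, 0, 3, 1, 2, 1, 1, 3, 4, 2]


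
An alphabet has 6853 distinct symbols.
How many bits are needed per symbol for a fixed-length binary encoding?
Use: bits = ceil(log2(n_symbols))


log2(6853) = 12.7425
Bracket: 2^12 = 4096 < 6853 <= 2^13 = 8192
So ceil(log2(6853)) = 13

bits = ceil(log2(6853)) = ceil(12.7425) = 13 bits


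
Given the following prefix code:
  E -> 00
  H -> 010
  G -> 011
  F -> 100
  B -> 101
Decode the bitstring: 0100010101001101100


Decoding step by step:
Bits 010 -> H
Bits 00 -> E
Bits 101 -> B
Bits 010 -> H
Bits 011 -> G
Bits 011 -> G
Bits 00 -> E


Decoded message: HEBHGGE


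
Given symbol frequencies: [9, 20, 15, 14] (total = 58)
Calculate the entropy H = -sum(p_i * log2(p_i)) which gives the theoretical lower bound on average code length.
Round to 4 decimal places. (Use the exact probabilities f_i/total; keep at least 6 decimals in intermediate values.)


Per-symbol terms -p_i * log2(p_i) with p_i = f_i/58:
  p = 9/58 = 0.155172: log2(p) = -2.688056, -p*log2(p) = 0.417112
  p = 20/58 = 0.344828: log2(p) = -1.536053, -p*log2(p) = 0.529673
  p = 15/58 = 0.258621: log2(p) = -1.951090, -p*log2(p) = 0.504592
  p = 14/58 = 0.241379: log2(p) = -2.050626, -p*log2(p) = 0.494979
H = 0.417112 + 0.529673 + 0.504592 + 0.494979 = 1.946356

H = 1.9464 bits/symbol


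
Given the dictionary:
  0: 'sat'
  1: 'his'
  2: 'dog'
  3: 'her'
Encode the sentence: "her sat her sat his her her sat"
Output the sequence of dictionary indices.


Look up each word in the dictionary:
  'her' -> 3
  'sat' -> 0
  'her' -> 3
  'sat' -> 0
  'his' -> 1
  'her' -> 3
  'her' -> 3
  'sat' -> 0

Encoded: [3, 0, 3, 0, 1, 3, 3, 0]


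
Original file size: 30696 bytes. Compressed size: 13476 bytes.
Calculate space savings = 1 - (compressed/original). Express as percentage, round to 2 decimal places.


ratio = compressed/original = 13476/30696 = 0.439015
savings = 1 - ratio = 1 - 0.439015 = 0.560985
as a percentage: 0.560985 * 100 = 56.1%

Space savings = 1 - 13476/30696 = 56.1%


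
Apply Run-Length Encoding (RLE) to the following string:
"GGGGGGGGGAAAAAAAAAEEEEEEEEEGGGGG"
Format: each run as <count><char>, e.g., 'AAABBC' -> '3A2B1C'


Scanning runs left to right:
  i=0: run of 'G' x 9 -> '9G'
  i=9: run of 'A' x 9 -> '9A'
  i=18: run of 'E' x 9 -> '9E'
  i=27: run of 'G' x 5 -> '5G'

RLE = 9G9A9E5G


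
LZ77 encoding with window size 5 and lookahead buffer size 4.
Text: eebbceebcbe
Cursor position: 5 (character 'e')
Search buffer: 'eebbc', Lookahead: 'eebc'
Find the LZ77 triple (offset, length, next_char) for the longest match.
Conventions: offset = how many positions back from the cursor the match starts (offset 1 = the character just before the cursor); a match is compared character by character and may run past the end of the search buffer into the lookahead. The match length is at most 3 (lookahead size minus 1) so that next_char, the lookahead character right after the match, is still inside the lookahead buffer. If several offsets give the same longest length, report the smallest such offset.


Try each offset into the search buffer:
  offset=1 (pos 4, char 'c'): match length 0
  offset=2 (pos 3, char 'b'): match length 0
  offset=3 (pos 2, char 'b'): match length 0
  offset=4 (pos 1, char 'e'): match length 1
  offset=5 (pos 0, char 'e'): match length 3
Longest match has length 3 at offset 5.
next_char = character at position 5 + 3 = 8 -> 'c'

Best match: offset=5, length=3 (matching 'eeb' starting at position 0)
LZ77 triple: (5, 3, 'c')


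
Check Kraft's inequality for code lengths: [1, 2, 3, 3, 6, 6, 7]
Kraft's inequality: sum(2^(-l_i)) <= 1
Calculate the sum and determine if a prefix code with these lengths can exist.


Sum = 2^(-1) + 2^(-2) + 2^(-3) + 2^(-3) + 2^(-6) + 2^(-6) + 2^(-7)
    = 0.5 + 0.25 + 0.125 + 0.125 + 0.015625 + 0.015625 + 0.0078125
    = 133/128 = 1.0390625
Since 1.0390625 > 1, Kraft's inequality is NOT satisfied.
A prefix code with these lengths CANNOT exist.

Kraft sum = 1.0390625. Not satisfied.


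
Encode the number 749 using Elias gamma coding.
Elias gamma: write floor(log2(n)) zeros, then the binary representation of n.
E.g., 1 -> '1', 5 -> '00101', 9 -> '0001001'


num_bits = floor(log2(749)) + 1 = 10
leading_zeros = num_bits - 1 = 9
binary(749) = 1011101101

Elias gamma(749) = '000000000' + '1011101101' = 0000000001011101101 (19 bits)


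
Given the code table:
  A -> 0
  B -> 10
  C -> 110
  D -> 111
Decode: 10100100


Decoding:
10 -> B
10 -> B
0 -> A
10 -> B
0 -> A


Result: BBABA


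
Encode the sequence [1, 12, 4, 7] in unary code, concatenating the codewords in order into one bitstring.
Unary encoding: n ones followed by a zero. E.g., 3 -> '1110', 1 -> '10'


Encode each number as n ones followed by a terminating 0:
  1 -> 10 (2 bits)
  12 -> 1111111111110 (13 bits)
  4 -> 11110 (5 bits)
  7 -> 11111110 (8 bits)
Total length = 2 + 13 + 5 + 8 = 28 bits.

Unary([1, 12, 4, 7]) = 1011111111111101111011111110 (28 bits)


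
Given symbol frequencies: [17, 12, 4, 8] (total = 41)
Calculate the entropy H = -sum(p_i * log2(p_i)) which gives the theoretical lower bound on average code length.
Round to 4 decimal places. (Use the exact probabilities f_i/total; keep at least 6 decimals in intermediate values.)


Per-symbol terms -p_i * log2(p_i) with p_i = f_i/41:
  p = 17/41 = 0.414634: log2(p) = -1.270089, -p*log2(p) = 0.526622
  p = 12/41 = 0.292683: log2(p) = -1.772590, -p*log2(p) = 0.518807
  p = 4/41 = 0.097561: log2(p) = -3.357552, -p*log2(p) = 0.327566
  p = 8/41 = 0.195122: log2(p) = -2.357552, -p*log2(p) = 0.460010
H = 0.526622 + 0.518807 + 0.327566 + 0.460010 = 1.833005

H = 1.833 bits/symbol


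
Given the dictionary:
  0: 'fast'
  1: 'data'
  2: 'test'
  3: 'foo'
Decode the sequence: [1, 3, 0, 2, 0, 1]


Look up each index in the dictionary:
  1 -> 'data'
  3 -> 'foo'
  0 -> 'fast'
  2 -> 'test'
  0 -> 'fast'
  1 -> 'data'

Decoded: "data foo fast test fast data"


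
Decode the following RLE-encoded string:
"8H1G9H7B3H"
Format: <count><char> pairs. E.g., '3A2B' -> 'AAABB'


Expanding each <count><char> pair:
  8H -> 'HHHHHHHH'
  1G -> 'G'
  9H -> 'HHHHHHHHH'
  7B -> 'BBBBBBB'
  3H -> 'HHH'

Decoded = HHHHHHHHGHHHHHHHHHBBBBBBBHHH


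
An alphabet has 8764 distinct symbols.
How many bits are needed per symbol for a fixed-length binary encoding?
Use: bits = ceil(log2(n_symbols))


log2(8764) = 13.0974
Bracket: 2^13 = 8192 < 8764 <= 2^14 = 16384
So ceil(log2(8764)) = 14

bits = ceil(log2(8764)) = ceil(13.0974) = 14 bits


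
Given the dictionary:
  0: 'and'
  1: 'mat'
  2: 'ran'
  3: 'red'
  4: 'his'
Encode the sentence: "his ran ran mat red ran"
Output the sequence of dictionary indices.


Look up each word in the dictionary:
  'his' -> 4
  'ran' -> 2
  'ran' -> 2
  'mat' -> 1
  'red' -> 3
  'ran' -> 2

Encoded: [4, 2, 2, 1, 3, 2]


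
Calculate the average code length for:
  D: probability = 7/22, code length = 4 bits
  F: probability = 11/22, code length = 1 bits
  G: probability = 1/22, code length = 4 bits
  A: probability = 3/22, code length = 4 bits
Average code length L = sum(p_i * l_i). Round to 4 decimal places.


Weighted contributions p_i * l_i:
  D: (7/22) * 4 = 28/22
  F: (11/22) * 1 = 11/22
  G: (1/22) * 4 = 4/22
  A: (3/22) * 4 = 12/22
Sum = (28 + 11 + 4 + 12)/22 = 55/22

L = 55/22 = 2.5000 bits/symbol


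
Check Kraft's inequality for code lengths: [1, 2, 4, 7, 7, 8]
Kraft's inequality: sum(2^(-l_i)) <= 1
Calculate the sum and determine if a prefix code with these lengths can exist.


Sum = 2^(-1) + 2^(-2) + 2^(-4) + 2^(-7) + 2^(-7) + 2^(-8)
    = 0.5 + 0.25 + 0.0625 + 0.0078125 + 0.0078125 + 0.00390625
    = 213/256 = 0.83203125
Since 0.83203125 <= 1, Kraft's inequality IS satisfied.
A prefix code with these lengths CAN exist.

Kraft sum = 0.83203125. Satisfied.


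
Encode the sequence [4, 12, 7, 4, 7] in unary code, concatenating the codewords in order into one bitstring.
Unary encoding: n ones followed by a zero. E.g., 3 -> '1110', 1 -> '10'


Encode each number as n ones followed by a terminating 0:
  4 -> 11110 (5 bits)
  12 -> 1111111111110 (13 bits)
  7 -> 11111110 (8 bits)
  4 -> 11110 (5 bits)
  7 -> 11111110 (8 bits)
Total length = 5 + 13 + 8 + 5 + 8 = 39 bits.

Unary([4, 12, 7, 4, 7]) = 111101111111111110111111101111011111110 (39 bits)


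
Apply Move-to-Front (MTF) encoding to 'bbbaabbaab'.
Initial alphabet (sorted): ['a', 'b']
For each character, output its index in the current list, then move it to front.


MTF encoding:
'b': index 1 in ['a', 'b'] -> ['b', 'a']
'b': index 0 in ['b', 'a'] -> ['b', 'a']
'b': index 0 in ['b', 'a'] -> ['b', 'a']
'a': index 1 in ['b', 'a'] -> ['a', 'b']
'a': index 0 in ['a', 'b'] -> ['a', 'b']
'b': index 1 in ['a', 'b'] -> ['b', 'a']
'b': index 0 in ['b', 'a'] -> ['b', 'a']
'a': index 1 in ['b', 'a'] -> ['a', 'b']
'a': index 0 in ['a', 'b'] -> ['a', 'b']
'b': index 1 in ['a', 'b'] -> ['b', 'a']


Output: [1, 0, 0, 1, 0, 1, 0, 1, 0, 1]


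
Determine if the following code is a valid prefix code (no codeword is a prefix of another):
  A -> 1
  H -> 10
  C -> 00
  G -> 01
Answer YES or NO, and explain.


Checking each pair (does one codeword prefix another?):
  A='1' vs H='10': prefix -- VIOLATION

NO -- this is NOT a valid prefix code. A (1) is a prefix of H (10).


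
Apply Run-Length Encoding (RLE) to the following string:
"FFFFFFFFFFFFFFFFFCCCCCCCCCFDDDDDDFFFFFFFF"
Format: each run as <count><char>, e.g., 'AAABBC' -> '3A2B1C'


Scanning runs left to right:
  i=0: run of 'F' x 17 -> '17F'
  i=17: run of 'C' x 9 -> '9C'
  i=26: run of 'F' x 1 -> '1F'
  i=27: run of 'D' x 6 -> '6D'
  i=33: run of 'F' x 8 -> '8F'

RLE = 17F9C1F6D8F


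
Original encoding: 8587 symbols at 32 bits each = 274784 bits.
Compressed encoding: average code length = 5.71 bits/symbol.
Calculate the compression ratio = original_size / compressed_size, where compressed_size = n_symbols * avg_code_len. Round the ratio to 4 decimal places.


original_size = n_symbols * orig_bits = 8587 * 32 = 274784 bits
compressed_size = n_symbols * avg_code_len = 8587 * 5.71 = 49031.77 bits
ratio = original_size / compressed_size = 274784 / 49031.77 = 5.6042

Compression ratio = 5.6042


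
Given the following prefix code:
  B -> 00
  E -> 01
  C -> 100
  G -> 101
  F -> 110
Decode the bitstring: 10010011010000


Decoding step by step:
Bits 100 -> C
Bits 100 -> C
Bits 110 -> F
Bits 100 -> C
Bits 00 -> B


Decoded message: CCFCB


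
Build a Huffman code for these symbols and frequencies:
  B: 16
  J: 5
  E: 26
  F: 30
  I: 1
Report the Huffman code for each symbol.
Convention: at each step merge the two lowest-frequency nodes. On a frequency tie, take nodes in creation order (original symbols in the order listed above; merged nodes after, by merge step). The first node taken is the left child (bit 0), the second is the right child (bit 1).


Huffman tree construction:
Step 1: Merge I(1) + J(5) = 6
Step 2: Merge (I+J)(6) + B(16) = 22
Step 3: Merge ((I+J)+B)(22) + E(26) = 48
Step 4: Merge F(30) + (((I+J)+B)+E)(48) = 78
Read each symbol's code off the tree from the root (left child = 0, right child = 1).

Codes:
  B: 101 (length 3)
  J: 1001 (length 4)
  E: 11 (length 2)
  F: 0 (length 1)
  I: 1000 (length 4)
Average code length: 154/78 = 1.9744 bits/symbol


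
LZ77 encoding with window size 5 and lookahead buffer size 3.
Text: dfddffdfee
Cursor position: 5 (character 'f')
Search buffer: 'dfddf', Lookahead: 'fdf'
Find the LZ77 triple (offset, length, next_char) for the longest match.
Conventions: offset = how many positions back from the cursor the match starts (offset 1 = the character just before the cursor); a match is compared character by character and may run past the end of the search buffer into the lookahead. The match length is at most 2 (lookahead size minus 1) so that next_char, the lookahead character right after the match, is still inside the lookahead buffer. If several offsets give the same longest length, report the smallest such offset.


Try each offset into the search buffer:
  offset=1 (pos 4, char 'f'): match length 1
  offset=2 (pos 3, char 'd'): match length 0
  offset=3 (pos 2, char 'd'): match length 0
  offset=4 (pos 1, char 'f'): match length 2
  offset=5 (pos 0, char 'd'): match length 0
Longest match has length 2 at offset 4.
next_char = character at position 5 + 2 = 7 -> 'f'

Best match: offset=4, length=2 (matching 'fd' starting at position 1)
LZ77 triple: (4, 2, 'f')


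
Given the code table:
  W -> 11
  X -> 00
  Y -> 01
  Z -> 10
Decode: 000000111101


Decoding:
00 -> X
00 -> X
00 -> X
11 -> W
11 -> W
01 -> Y


Result: XXXWWY


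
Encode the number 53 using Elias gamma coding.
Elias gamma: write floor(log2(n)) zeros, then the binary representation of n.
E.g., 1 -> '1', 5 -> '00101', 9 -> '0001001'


num_bits = floor(log2(53)) + 1 = 6
leading_zeros = num_bits - 1 = 5
binary(53) = 110101

Elias gamma(53) = '00000' + '110101' = 00000110101 (11 bits)


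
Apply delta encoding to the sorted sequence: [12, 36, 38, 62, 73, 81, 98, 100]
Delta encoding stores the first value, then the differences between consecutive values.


First value: 12
Deltas:
  36 - 12 = 24
  38 - 36 = 2
  62 - 38 = 24
  73 - 62 = 11
  81 - 73 = 8
  98 - 81 = 17
  100 - 98 = 2


Delta encoded: [12, 24, 2, 24, 11, 8, 17, 2]


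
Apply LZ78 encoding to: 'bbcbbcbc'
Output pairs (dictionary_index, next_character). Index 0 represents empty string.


LZ78 encoding steps:
Dictionary: {0: ''}
Step 1: w='' (idx 0), next='b' -> output (0, 'b'), add 'b' as idx 1
Step 2: w='b' (idx 1), next='c' -> output (1, 'c'), add 'bc' as idx 2
Step 3: w='b' (idx 1), next='b' -> output (1, 'b'), add 'bb' as idx 3
Step 4: w='' (idx 0), next='c' -> output (0, 'c'), add 'c' as idx 4
Step 5: w='bc' (idx 2), end of input -> output (2, '')


Encoded: [(0, 'b'), (1, 'c'), (1, 'b'), (0, 'c'), (2, '')]


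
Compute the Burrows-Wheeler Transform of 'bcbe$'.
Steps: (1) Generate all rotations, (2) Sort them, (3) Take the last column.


Rotations (sorted):
  0: $bcbe -> last char: e
  1: bcbe$ -> last char: $
  2: be$bc -> last char: c
  3: cbe$b -> last char: b
  4: e$bcb -> last char: b


BWT = e$cbb


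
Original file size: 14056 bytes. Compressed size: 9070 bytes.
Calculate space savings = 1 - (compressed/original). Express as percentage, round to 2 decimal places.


ratio = compressed/original = 9070/14056 = 0.645276
savings = 1 - ratio = 1 - 0.645276 = 0.354724
as a percentage: 0.354724 * 100 = 35.47%

Space savings = 1 - 9070/14056 = 35.47%


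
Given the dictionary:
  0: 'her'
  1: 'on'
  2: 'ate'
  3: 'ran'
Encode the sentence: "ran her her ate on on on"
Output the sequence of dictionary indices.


Look up each word in the dictionary:
  'ran' -> 3
  'her' -> 0
  'her' -> 0
  'ate' -> 2
  'on' -> 1
  'on' -> 1
  'on' -> 1

Encoded: [3, 0, 0, 2, 1, 1, 1]


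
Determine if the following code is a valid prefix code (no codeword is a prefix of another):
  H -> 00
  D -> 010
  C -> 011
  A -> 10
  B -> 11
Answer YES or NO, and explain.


Checking each pair (does one codeword prefix another?):
  H='00' vs D='010': no prefix
  H='00' vs C='011': no prefix
  H='00' vs A='10': no prefix
  H='00' vs B='11': no prefix
  D='010' vs H='00': no prefix
  D='010' vs C='011': no prefix
  D='010' vs A='10': no prefix
  D='010' vs B='11': no prefix
  C='011' vs H='00': no prefix
  C='011' vs D='010': no prefix
  C='011' vs A='10': no prefix
  C='011' vs B='11': no prefix
  A='10' vs H='00': no prefix
  A='10' vs D='010': no prefix
  A='10' vs C='011': no prefix
  A='10' vs B='11': no prefix
  B='11' vs H='00': no prefix
  B='11' vs D='010': no prefix
  B='11' vs C='011': no prefix
  B='11' vs A='10': no prefix
No violation found over all pairs.

YES -- this is a valid prefix code. No codeword is a prefix of any other codeword.


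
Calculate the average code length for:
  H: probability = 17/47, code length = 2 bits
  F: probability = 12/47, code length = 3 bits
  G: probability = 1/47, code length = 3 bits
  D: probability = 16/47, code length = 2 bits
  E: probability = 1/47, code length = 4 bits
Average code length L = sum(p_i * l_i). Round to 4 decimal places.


Weighted contributions p_i * l_i:
  H: (17/47) * 2 = 34/47
  F: (12/47) * 3 = 36/47
  G: (1/47) * 3 = 3/47
  D: (16/47) * 2 = 32/47
  E: (1/47) * 4 = 4/47
Sum = (34 + 36 + 3 + 32 + 4)/47 = 109/47

L = 109/47 = 2.3191 bits/symbol


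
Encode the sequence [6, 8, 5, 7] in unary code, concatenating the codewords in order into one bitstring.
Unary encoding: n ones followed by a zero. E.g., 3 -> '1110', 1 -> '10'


Encode each number as n ones followed by a terminating 0:
  6 -> 1111110 (7 bits)
  8 -> 111111110 (9 bits)
  5 -> 111110 (6 bits)
  7 -> 11111110 (8 bits)
Total length = 7 + 9 + 6 + 8 = 30 bits.

Unary([6, 8, 5, 7]) = 111111011111111011111011111110 (30 bits)


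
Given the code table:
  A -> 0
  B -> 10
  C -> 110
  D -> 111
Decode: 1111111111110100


Decoding:
111 -> D
111 -> D
111 -> D
111 -> D
0 -> A
10 -> B
0 -> A


Result: DDDDABA


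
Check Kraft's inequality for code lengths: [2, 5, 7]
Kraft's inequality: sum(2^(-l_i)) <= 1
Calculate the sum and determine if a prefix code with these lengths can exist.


Sum = 2^(-2) + 2^(-5) + 2^(-7)
    = 0.25 + 0.03125 + 0.0078125
    = 37/128 = 0.2890625
Since 0.2890625 <= 1, Kraft's inequality IS satisfied.
A prefix code with these lengths CAN exist.

Kraft sum = 0.2890625. Satisfied.


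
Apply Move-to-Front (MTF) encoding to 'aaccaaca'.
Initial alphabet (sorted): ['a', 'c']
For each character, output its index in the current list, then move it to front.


MTF encoding:
'a': index 0 in ['a', 'c'] -> ['a', 'c']
'a': index 0 in ['a', 'c'] -> ['a', 'c']
'c': index 1 in ['a', 'c'] -> ['c', 'a']
'c': index 0 in ['c', 'a'] -> ['c', 'a']
'a': index 1 in ['c', 'a'] -> ['a', 'c']
'a': index 0 in ['a', 'c'] -> ['a', 'c']
'c': index 1 in ['a', 'c'] -> ['c', 'a']
'a': index 1 in ['c', 'a'] -> ['a', 'c']


Output: [0, 0, 1, 0, 1, 0, 1, 1]


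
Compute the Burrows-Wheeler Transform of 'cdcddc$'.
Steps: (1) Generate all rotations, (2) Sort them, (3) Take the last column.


Rotations (sorted):
  0: $cdcddc -> last char: c
  1: c$cdcdd -> last char: d
  2: cdcddc$ -> last char: $
  3: cddc$cd -> last char: d
  4: dc$cdcd -> last char: d
  5: dcddc$c -> last char: c
  6: ddc$cdc -> last char: c


BWT = cd$ddcc


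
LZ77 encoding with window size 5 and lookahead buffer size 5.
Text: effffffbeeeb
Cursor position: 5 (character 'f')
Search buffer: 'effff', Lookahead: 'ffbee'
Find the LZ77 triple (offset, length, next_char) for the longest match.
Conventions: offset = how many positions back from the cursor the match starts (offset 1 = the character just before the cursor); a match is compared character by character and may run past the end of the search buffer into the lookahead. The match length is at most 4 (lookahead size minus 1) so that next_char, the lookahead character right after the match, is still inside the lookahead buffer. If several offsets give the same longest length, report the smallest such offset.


Try each offset into the search buffer:
  offset=1 (pos 4, char 'f'): match length 2
  offset=2 (pos 3, char 'f'): match length 2
  offset=3 (pos 2, char 'f'): match length 2
  offset=4 (pos 1, char 'f'): match length 2
  offset=5 (pos 0, char 'e'): match length 0
Longest match has length 2, found at offsets 1, 2, 3, 4; take the smallest, offset 1.
next_char = character at position 5 + 2 = 7 -> 'b'

Best match: offset=1, length=2 (matching 'ff' starting at position 4)
LZ77 triple: (1, 2, 'b')


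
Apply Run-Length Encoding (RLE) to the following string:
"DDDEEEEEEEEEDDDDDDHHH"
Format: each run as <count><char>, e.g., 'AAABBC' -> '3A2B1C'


Scanning runs left to right:
  i=0: run of 'D' x 3 -> '3D'
  i=3: run of 'E' x 9 -> '9E'
  i=12: run of 'D' x 6 -> '6D'
  i=18: run of 'H' x 3 -> '3H'

RLE = 3D9E6D3H


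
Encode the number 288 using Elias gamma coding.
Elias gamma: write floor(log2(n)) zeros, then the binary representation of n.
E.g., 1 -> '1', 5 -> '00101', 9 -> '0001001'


num_bits = floor(log2(288)) + 1 = 9
leading_zeros = num_bits - 1 = 8
binary(288) = 100100000

Elias gamma(288) = '00000000' + '100100000' = 00000000100100000 (17 bits)


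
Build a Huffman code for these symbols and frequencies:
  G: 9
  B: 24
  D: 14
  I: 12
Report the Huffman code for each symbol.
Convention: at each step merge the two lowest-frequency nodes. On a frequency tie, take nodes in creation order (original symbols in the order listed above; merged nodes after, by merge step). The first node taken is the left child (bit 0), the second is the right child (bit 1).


Huffman tree construction:
Step 1: Merge G(9) + I(12) = 21
Step 2: Merge D(14) + (G+I)(21) = 35
Step 3: Merge B(24) + (D+(G+I))(35) = 59
Read each symbol's code off the tree from the root (left child = 0, right child = 1).

Codes:
  G: 110 (length 3)
  B: 0 (length 1)
  D: 10 (length 2)
  I: 111 (length 3)
Average code length: 115/59 = 1.9492 bits/symbol


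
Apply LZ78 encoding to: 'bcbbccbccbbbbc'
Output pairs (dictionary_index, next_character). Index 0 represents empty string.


LZ78 encoding steps:
Dictionary: {0: ''}
Step 1: w='' (idx 0), next='b' -> output (0, 'b'), add 'b' as idx 1
Step 2: w='' (idx 0), next='c' -> output (0, 'c'), add 'c' as idx 2
Step 3: w='b' (idx 1), next='b' -> output (1, 'b'), add 'bb' as idx 3
Step 4: w='c' (idx 2), next='c' -> output (2, 'c'), add 'cc' as idx 4
Step 5: w='b' (idx 1), next='c' -> output (1, 'c'), add 'bc' as idx 5
Step 6: w='c' (idx 2), next='b' -> output (2, 'b'), add 'cb' as idx 6
Step 7: w='bb' (idx 3), next='b' -> output (3, 'b'), add 'bbb' as idx 7
Step 8: w='c' (idx 2), end of input -> output (2, '')


Encoded: [(0, 'b'), (0, 'c'), (1, 'b'), (2, 'c'), (1, 'c'), (2, 'b'), (3, 'b'), (2, '')]


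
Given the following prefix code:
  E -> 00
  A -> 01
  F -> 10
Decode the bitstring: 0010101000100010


Decoding step by step:
Bits 00 -> E
Bits 10 -> F
Bits 10 -> F
Bits 10 -> F
Bits 00 -> E
Bits 10 -> F
Bits 00 -> E
Bits 10 -> F


Decoded message: EFFFEFEF


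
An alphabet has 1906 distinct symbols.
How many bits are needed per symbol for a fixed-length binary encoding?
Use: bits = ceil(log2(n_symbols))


log2(1906) = 10.8963
Bracket: 2^10 = 1024 < 1906 <= 2^11 = 2048
So ceil(log2(1906)) = 11

bits = ceil(log2(1906)) = ceil(10.8963) = 11 bits


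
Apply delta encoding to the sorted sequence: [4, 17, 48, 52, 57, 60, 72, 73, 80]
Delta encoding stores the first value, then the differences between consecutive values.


First value: 4
Deltas:
  17 - 4 = 13
  48 - 17 = 31
  52 - 48 = 4
  57 - 52 = 5
  60 - 57 = 3
  72 - 60 = 12
  73 - 72 = 1
  80 - 73 = 7


Delta encoded: [4, 13, 31, 4, 5, 3, 12, 1, 7]


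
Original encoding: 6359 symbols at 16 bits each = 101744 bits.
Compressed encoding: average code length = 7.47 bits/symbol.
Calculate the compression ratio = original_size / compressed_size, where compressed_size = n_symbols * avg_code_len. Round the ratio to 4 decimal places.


original_size = n_symbols * orig_bits = 6359 * 16 = 101744 bits
compressed_size = n_symbols * avg_code_len = 6359 * 7.47 = 47501.73 bits
ratio = original_size / compressed_size = 101744 / 47501.73 = 2.1419

Compression ratio = 2.1419


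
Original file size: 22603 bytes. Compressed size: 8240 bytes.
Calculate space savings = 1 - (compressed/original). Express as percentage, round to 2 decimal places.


ratio = compressed/original = 8240/22603 = 0.364553
savings = 1 - ratio = 1 - 0.364553 = 0.635447
as a percentage: 0.635447 * 100 = 63.54%

Space savings = 1 - 8240/22603 = 63.54%


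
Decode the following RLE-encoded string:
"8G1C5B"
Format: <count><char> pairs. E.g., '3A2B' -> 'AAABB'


Expanding each <count><char> pair:
  8G -> 'GGGGGGGG'
  1C -> 'C'
  5B -> 'BBBBB'

Decoded = GGGGGGGGCBBBBB


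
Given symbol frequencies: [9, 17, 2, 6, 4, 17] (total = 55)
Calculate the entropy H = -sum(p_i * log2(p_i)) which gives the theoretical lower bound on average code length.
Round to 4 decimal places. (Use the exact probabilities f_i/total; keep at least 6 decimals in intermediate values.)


Per-symbol terms -p_i * log2(p_i) with p_i = f_i/55:
  p = 9/55 = 0.163636: log2(p) = -2.611435, -p*log2(p) = 0.427326
  p = 17/55 = 0.309091: log2(p) = -1.693897, -p*log2(p) = 0.523568
  p = 2/55 = 0.036364: log2(p) = -4.781360, -p*log2(p) = 0.173868
  p = 6/55 = 0.109091: log2(p) = -3.196397, -p*log2(p) = 0.348698
  p = 4/55 = 0.072727: log2(p) = -3.781360, -p*log2(p) = 0.275008
  p = 17/55 = 0.309091: log2(p) = -1.693897, -p*log2(p) = 0.523568
H = 0.427326 + 0.523568 + 0.173868 + 0.348698 + 0.275008 + 0.523568 = 2.272036

H = 2.272 bits/symbol


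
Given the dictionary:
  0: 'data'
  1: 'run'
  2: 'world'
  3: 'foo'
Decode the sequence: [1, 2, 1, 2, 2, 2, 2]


Look up each index in the dictionary:
  1 -> 'run'
  2 -> 'world'
  1 -> 'run'
  2 -> 'world'
  2 -> 'world'
  2 -> 'world'
  2 -> 'world'

Decoded: "run world run world world world world"


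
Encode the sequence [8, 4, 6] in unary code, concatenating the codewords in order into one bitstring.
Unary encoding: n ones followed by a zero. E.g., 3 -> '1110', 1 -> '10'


Encode each number as n ones followed by a terminating 0:
  8 -> 111111110 (9 bits)
  4 -> 11110 (5 bits)
  6 -> 1111110 (7 bits)
Total length = 9 + 5 + 7 = 21 bits.

Unary([8, 4, 6]) = 111111110111101111110 (21 bits)


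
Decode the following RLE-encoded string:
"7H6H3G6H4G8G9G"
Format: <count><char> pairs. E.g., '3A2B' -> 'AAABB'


Expanding each <count><char> pair:
  7H -> 'HHHHHHH'
  6H -> 'HHHHHH'
  3G -> 'GGG'
  6H -> 'HHHHHH'
  4G -> 'GGGG'
  8G -> 'GGGGGGGG'
  9G -> 'GGGGGGGGG'

Decoded = HHHHHHHHHHHHHGGGHHHHHHGGGGGGGGGGGGGGGGGGGGG


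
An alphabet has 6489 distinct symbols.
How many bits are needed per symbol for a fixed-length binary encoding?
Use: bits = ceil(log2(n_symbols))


log2(6489) = 12.6638
Bracket: 2^12 = 4096 < 6489 <= 2^13 = 8192
So ceil(log2(6489)) = 13

bits = ceil(log2(6489)) = ceil(12.6638) = 13 bits


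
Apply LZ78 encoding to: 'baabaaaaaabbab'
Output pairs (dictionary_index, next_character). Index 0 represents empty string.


LZ78 encoding steps:
Dictionary: {0: ''}
Step 1: w='' (idx 0), next='b' -> output (0, 'b'), add 'b' as idx 1
Step 2: w='' (idx 0), next='a' -> output (0, 'a'), add 'a' as idx 2
Step 3: w='a' (idx 2), next='b' -> output (2, 'b'), add 'ab' as idx 3
Step 4: w='a' (idx 2), next='a' -> output (2, 'a'), add 'aa' as idx 4
Step 5: w='aa' (idx 4), next='a' -> output (4, 'a'), add 'aaa' as idx 5
Step 6: w='ab' (idx 3), next='b' -> output (3, 'b'), add 'abb' as idx 6
Step 7: w='ab' (idx 3), end of input -> output (3, '')


Encoded: [(0, 'b'), (0, 'a'), (2, 'b'), (2, 'a'), (4, 'a'), (3, 'b'), (3, '')]


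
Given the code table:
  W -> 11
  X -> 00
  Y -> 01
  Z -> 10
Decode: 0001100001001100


Decoding:
00 -> X
01 -> Y
10 -> Z
00 -> X
01 -> Y
00 -> X
11 -> W
00 -> X


Result: XYZXYXWX


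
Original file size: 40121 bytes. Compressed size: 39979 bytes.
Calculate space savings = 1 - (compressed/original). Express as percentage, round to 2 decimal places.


ratio = compressed/original = 39979/40121 = 0.996461
savings = 1 - ratio = 1 - 0.996461 = 0.003539
as a percentage: 0.003539 * 100 = 0.35%

Space savings = 1 - 39979/40121 = 0.35%


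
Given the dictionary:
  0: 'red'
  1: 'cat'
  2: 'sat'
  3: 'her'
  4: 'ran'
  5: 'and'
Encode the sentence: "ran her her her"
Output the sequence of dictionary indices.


Look up each word in the dictionary:
  'ran' -> 4
  'her' -> 3
  'her' -> 3
  'her' -> 3

Encoded: [4, 3, 3, 3]


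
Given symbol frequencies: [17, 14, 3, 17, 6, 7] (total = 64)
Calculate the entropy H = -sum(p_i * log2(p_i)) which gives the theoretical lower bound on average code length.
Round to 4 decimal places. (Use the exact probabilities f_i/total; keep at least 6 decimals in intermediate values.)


Per-symbol terms -p_i * log2(p_i) with p_i = f_i/64:
  p = 17/64 = 0.265625: log2(p) = -1.912537, -p*log2(p) = 0.508018
  p = 14/64 = 0.218750: log2(p) = -2.192645, -p*log2(p) = 0.479641
  p = 3/64 = 0.046875: log2(p) = -4.415037, -p*log2(p) = 0.206955
  p = 17/64 = 0.265625: log2(p) = -1.912537, -p*log2(p) = 0.508018
  p = 6/64 = 0.093750: log2(p) = -3.415037, -p*log2(p) = 0.320160
  p = 7/64 = 0.109375: log2(p) = -3.192645, -p*log2(p) = 0.349196
H = 0.508018 + 0.479641 + 0.206955 + 0.508018 + 0.320160 + 0.349196 = 2.371988

H = 2.372 bits/symbol


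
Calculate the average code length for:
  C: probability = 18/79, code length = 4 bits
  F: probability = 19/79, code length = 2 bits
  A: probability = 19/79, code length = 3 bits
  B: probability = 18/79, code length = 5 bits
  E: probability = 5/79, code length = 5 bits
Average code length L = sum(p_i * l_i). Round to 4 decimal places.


Weighted contributions p_i * l_i:
  C: (18/79) * 4 = 72/79
  F: (19/79) * 2 = 38/79
  A: (19/79) * 3 = 57/79
  B: (18/79) * 5 = 90/79
  E: (5/79) * 5 = 25/79
Sum = (72 + 38 + 57 + 90 + 25)/79 = 282/79

L = 282/79 = 3.5696 bits/symbol


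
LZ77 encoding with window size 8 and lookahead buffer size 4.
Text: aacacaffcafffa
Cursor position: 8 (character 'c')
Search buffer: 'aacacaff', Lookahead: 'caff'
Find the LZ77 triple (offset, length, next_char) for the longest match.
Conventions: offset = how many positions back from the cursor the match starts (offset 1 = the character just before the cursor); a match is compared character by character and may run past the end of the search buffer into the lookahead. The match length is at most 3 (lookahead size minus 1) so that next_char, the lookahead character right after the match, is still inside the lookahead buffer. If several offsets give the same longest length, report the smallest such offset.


Try each offset into the search buffer:
  offset=1 (pos 7, char 'f'): match length 0
  offset=2 (pos 6, char 'f'): match length 0
  offset=3 (pos 5, char 'a'): match length 0
  offset=4 (pos 4, char 'c'): match length 3
  offset=5 (pos 3, char 'a'): match length 0
  offset=6 (pos 2, char 'c'): match length 2
  offset=7 (pos 1, char 'a'): match length 0
  offset=8 (pos 0, char 'a'): match length 0
Longest match has length 3 at offset 4.
next_char = character at position 8 + 3 = 11 -> 'f'

Best match: offset=4, length=3 (matching 'caf' starting at position 4)
LZ77 triple: (4, 3, 'f')


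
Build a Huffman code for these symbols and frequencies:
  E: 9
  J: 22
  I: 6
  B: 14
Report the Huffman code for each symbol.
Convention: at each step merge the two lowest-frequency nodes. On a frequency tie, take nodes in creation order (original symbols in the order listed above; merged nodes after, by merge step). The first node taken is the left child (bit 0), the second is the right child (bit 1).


Huffman tree construction:
Step 1: Merge I(6) + E(9) = 15
Step 2: Merge B(14) + (I+E)(15) = 29
Step 3: Merge J(22) + (B+(I+E))(29) = 51
Read each symbol's code off the tree from the root (left child = 0, right child = 1).

Codes:
  E: 111 (length 3)
  J: 0 (length 1)
  I: 110 (length 3)
  B: 10 (length 2)
Average code length: 95/51 = 1.8627 bits/symbol


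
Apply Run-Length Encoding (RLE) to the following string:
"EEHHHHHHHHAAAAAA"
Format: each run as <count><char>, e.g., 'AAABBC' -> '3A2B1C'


Scanning runs left to right:
  i=0: run of 'E' x 2 -> '2E'
  i=2: run of 'H' x 8 -> '8H'
  i=10: run of 'A' x 6 -> '6A'

RLE = 2E8H6A


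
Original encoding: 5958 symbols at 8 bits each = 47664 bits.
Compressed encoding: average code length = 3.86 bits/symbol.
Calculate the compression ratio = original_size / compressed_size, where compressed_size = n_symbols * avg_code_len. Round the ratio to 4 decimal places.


original_size = n_symbols * orig_bits = 5958 * 8 = 47664 bits
compressed_size = n_symbols * avg_code_len = 5958 * 3.86 = 22997.88 bits
ratio = original_size / compressed_size = 47664 / 22997.88 = 2.0725

Compression ratio = 2.0725


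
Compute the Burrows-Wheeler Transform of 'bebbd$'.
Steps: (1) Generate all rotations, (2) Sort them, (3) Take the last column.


Rotations (sorted):
  0: $bebbd -> last char: d
  1: bbd$be -> last char: e
  2: bd$beb -> last char: b
  3: bebbd$ -> last char: $
  4: d$bebb -> last char: b
  5: ebbd$b -> last char: b


BWT = deb$bb


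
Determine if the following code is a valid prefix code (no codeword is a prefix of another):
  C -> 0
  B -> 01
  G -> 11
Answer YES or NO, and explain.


Checking each pair (does one codeword prefix another?):
  C='0' vs B='01': prefix -- VIOLATION

NO -- this is NOT a valid prefix code. C (0) is a prefix of B (01).


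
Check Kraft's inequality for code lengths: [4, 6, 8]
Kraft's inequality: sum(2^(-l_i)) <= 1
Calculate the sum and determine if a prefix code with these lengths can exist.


Sum = 2^(-4) + 2^(-6) + 2^(-8)
    = 0.0625 + 0.015625 + 0.00390625
    = 21/256 = 0.08203125
Since 0.08203125 <= 1, Kraft's inequality IS satisfied.
A prefix code with these lengths CAN exist.

Kraft sum = 0.08203125. Satisfied.


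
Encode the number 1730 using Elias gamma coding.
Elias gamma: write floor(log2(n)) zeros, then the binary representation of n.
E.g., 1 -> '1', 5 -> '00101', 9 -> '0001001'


num_bits = floor(log2(1730)) + 1 = 11
leading_zeros = num_bits - 1 = 10
binary(1730) = 11011000010

Elias gamma(1730) = '0000000000' + '11011000010' = 000000000011011000010 (21 bits)


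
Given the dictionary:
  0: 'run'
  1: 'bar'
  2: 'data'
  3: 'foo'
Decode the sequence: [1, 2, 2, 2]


Look up each index in the dictionary:
  1 -> 'bar'
  2 -> 'data'
  2 -> 'data'
  2 -> 'data'

Decoded: "bar data data data"


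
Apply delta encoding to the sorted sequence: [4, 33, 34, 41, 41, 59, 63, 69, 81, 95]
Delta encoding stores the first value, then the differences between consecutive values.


First value: 4
Deltas:
  33 - 4 = 29
  34 - 33 = 1
  41 - 34 = 7
  41 - 41 = 0
  59 - 41 = 18
  63 - 59 = 4
  69 - 63 = 6
  81 - 69 = 12
  95 - 81 = 14


Delta encoded: [4, 29, 1, 7, 0, 18, 4, 6, 12, 14]


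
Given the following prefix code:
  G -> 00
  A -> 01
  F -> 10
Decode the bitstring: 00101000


Decoding step by step:
Bits 00 -> G
Bits 10 -> F
Bits 10 -> F
Bits 00 -> G


Decoded message: GFFG


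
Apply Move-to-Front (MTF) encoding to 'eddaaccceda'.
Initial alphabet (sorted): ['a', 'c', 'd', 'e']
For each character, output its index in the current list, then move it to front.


MTF encoding:
'e': index 3 in ['a', 'c', 'd', 'e'] -> ['e', 'a', 'c', 'd']
'd': index 3 in ['e', 'a', 'c', 'd'] -> ['d', 'e', 'a', 'c']
'd': index 0 in ['d', 'e', 'a', 'c'] -> ['d', 'e', 'a', 'c']
'a': index 2 in ['d', 'e', 'a', 'c'] -> ['a', 'd', 'e', 'c']
'a': index 0 in ['a', 'd', 'e', 'c'] -> ['a', 'd', 'e', 'c']
'c': index 3 in ['a', 'd', 'e', 'c'] -> ['c', 'a', 'd', 'e']
'c': index 0 in ['c', 'a', 'd', 'e'] -> ['c', 'a', 'd', 'e']
'c': index 0 in ['c', 'a', 'd', 'e'] -> ['c', 'a', 'd', 'e']
'e': index 3 in ['c', 'a', 'd', 'e'] -> ['e', 'c', 'a', 'd']
'd': index 3 in ['e', 'c', 'a', 'd'] -> ['d', 'e', 'c', 'a']
'a': index 3 in ['d', 'e', 'c', 'a'] -> ['a', 'd', 'e', 'c']


Output: [3, 3, 0, 2, 0, 3, 0, 0, 3, 3, 3]


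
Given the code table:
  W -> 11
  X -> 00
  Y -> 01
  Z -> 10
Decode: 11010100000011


Decoding:
11 -> W
01 -> Y
01 -> Y
00 -> X
00 -> X
00 -> X
11 -> W


Result: WYYXXXW


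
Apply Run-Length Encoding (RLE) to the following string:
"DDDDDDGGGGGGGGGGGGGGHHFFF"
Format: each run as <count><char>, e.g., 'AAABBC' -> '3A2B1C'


Scanning runs left to right:
  i=0: run of 'D' x 6 -> '6D'
  i=6: run of 'G' x 14 -> '14G'
  i=20: run of 'H' x 2 -> '2H'
  i=22: run of 'F' x 3 -> '3F'

RLE = 6D14G2H3F


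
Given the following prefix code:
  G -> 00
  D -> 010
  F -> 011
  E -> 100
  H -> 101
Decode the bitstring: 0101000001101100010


Decoding step by step:
Bits 010 -> D
Bits 100 -> E
Bits 00 -> G
Bits 011 -> F
Bits 011 -> F
Bits 00 -> G
Bits 010 -> D


Decoded message: DEGFFGD


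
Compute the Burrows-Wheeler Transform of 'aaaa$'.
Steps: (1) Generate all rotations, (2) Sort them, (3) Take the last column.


Rotations (sorted):
  0: $aaaa -> last char: a
  1: a$aaa -> last char: a
  2: aa$aa -> last char: a
  3: aaa$a -> last char: a
  4: aaaa$ -> last char: $


BWT = aaaa$


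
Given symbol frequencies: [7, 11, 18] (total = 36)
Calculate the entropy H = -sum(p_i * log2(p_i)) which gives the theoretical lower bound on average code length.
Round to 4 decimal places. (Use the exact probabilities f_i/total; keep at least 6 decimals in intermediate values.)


Per-symbol terms -p_i * log2(p_i) with p_i = f_i/36:
  p = 7/36 = 0.194444: log2(p) = -2.362570, -p*log2(p) = 0.459389
  p = 11/36 = 0.305556: log2(p) = -1.710493, -p*log2(p) = 0.522651
  p = 18/36 = 0.500000: log2(p) = -1.000000, -p*log2(p) = 0.500000
H = 0.459389 + 0.522651 + 0.500000 = 1.482040

H = 1.482 bits/symbol


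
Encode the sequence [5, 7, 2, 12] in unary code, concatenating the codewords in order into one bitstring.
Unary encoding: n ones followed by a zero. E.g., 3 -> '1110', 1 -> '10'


Encode each number as n ones followed by a terminating 0:
  5 -> 111110 (6 bits)
  7 -> 11111110 (8 bits)
  2 -> 110 (3 bits)
  12 -> 1111111111110 (13 bits)
Total length = 6 + 8 + 3 + 13 = 30 bits.

Unary([5, 7, 2, 12]) = 111110111111101101111111111110 (30 bits)
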